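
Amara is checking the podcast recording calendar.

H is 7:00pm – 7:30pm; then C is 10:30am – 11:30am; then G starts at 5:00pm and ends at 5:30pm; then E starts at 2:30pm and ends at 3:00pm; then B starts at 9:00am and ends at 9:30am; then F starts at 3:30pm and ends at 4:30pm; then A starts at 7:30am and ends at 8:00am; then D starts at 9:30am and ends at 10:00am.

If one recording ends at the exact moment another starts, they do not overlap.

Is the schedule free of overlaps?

Check each pair: they overlap iff neither finishes before the other starts.
Sorted by start: A, B, D, C, E, F, G, H.
B starts after A ends; A is clear from here.
D starts exactly when B ends (back-to-back, no overlap); B is clear from here.
C starts after D ends; D is clear from here.
E starts after C ends; C is clear from here.
F starts after E ends; E is clear from here.
G starts after F ends; F is clear from here.
H starts after G ends.
Every pair is clear; the schedule has no overlaps.

Yes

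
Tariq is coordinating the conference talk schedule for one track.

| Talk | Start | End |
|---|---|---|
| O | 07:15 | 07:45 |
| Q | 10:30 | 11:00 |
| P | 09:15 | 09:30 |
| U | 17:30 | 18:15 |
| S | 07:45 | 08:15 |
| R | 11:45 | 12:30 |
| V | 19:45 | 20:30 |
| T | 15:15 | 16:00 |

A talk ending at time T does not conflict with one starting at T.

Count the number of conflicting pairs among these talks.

Sorted by start: O, S, P, Q, R, T, U, V.
S starts exactly when O ends (back-to-back, no overlap); O is clear from here.
P starts after S ends; S is clear from here.
Q starts after P ends; P is clear from here.
R starts after Q ends; Q is clear from here.
T starts after R ends; R is clear from here.
U starts after T ends; T is clear from here.
V starts after U ends.
No pair overlaps.

0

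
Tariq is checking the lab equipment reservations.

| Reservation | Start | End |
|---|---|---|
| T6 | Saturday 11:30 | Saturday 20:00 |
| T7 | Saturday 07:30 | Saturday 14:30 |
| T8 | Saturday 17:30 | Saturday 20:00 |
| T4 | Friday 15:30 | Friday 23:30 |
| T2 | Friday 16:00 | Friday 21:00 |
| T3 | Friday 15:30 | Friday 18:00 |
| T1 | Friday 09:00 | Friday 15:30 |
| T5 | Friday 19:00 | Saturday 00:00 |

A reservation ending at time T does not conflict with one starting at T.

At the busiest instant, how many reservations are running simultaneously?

Sweep the timeline, counting +1 at each start and −1 at each end (ends before starts at a tie):
Friday 09:00 start T1 → 1
Friday 15:30 end T1 → 0
Friday 15:30 start T3 → 1
Friday 15:30 start T4 → 2
Friday 16:00 start T2 → 3
Friday 18:00 end T3 → 2
Friday 19:00 start T5 → 3
Friday 21:00 end T2 → 2
Friday 23:30 end T4 → 1
Saturday 00:00 end T5 → 0
Saturday 07:30 start T7 → 1
Saturday 11:30 start T6 → 2
Saturday 14:30 end T7 → 1
Saturday 17:30 start T8 → 2
Saturday 20:00 end T6 → 1
Saturday 20:00 end T8 → 0
Peak is 3, at Friday 16:00 (T2, T3, T4).

3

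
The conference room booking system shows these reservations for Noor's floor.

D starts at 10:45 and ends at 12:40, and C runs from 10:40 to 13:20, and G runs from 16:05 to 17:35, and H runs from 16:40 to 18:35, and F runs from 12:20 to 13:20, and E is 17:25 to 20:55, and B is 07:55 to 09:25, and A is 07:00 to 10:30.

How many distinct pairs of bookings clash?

7

Sorted by start: A, B, C, D, F, G, H, E.
B starts before A ends → A and B overlap.
C starts after A ends, so nothing later overlaps A either.
C starts after B ends, so nothing later overlaps B either.
D starts before C ends → C and D overlap.
F starts before C ends → C and F overlap.
G starts after C ends, so nothing later overlaps C either.
F starts before D ends → D and F overlap.
G starts after D ends, so nothing later overlaps D either.
G starts after F ends, so nothing later overlaps F either.
H starts before G ends → G and H overlap.
E starts before G ends → G and E overlap.
E starts before H ends → H and E overlap.
Overlapping pairs: A & B, C & D, C & F, D & F, E & G, E & H, G & H — 7 in total.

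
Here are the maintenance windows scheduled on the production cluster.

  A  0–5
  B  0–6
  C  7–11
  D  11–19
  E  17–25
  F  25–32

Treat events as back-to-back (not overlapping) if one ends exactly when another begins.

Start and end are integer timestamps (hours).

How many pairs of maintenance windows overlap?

Check each pair: they overlap iff neither finishes before the other starts.
Sorted by start: A, B, C, D, E, F.
B starts before A ends → A and B overlap.
C starts after A ends; A is clear from here.
C starts after B ends; B is clear from here.
D starts exactly when C ends (back-to-back, no overlap); C is clear from here.
E starts before D ends → D and E overlap.
F starts after D ends.
F starts exactly when E ends (back-to-back, no overlap).
Overlapping pairs: A & B, D & E — 2 in total.

2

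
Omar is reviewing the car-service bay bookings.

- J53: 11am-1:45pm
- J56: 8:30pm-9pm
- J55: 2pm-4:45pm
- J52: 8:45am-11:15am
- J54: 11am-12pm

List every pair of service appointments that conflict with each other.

Sorted by start: J52, J53, J54, J55, J56.
J53 starts before J52 ends → J52 and J53 overlap.
J54 starts before J52 ends → J52 and J54 overlap.
J55 starts after J52 ends, so J52 has no further overlaps.
J54 starts before J53 ends → J53 and J54 overlap.
J55 starts after J53 ends, so J53 has no further overlaps.
J55 starts after J54 ends, so J54 has no further overlaps.
J56 starts after J55 ends.

J52 & J53, J52 & J54, J53 & J54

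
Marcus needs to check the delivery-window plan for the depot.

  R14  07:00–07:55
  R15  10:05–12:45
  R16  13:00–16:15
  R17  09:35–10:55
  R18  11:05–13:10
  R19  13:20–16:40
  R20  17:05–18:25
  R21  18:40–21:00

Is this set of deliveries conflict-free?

No

Sorted by start: R14, R17, R15, R18, R16, R19, R20, R21.
R17 starts after R14 ends, so R14 has no further overlaps.
R15 starts before R17 ends → R17 and R15 overlap.
That's a conflict, so the schedule is not conflict-free.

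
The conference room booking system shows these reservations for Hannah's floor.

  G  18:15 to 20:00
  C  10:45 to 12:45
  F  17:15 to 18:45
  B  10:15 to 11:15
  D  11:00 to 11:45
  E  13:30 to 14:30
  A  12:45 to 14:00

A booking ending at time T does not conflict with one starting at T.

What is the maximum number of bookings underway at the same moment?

3

Walk through starts and ends in time order (an end at T is processed before a start at T):
10:15 start B → 1
10:45 start C → 2
11:00 start D → 3
11:15 end B → 2
11:45 end D → 1
12:45 end C → 0
12:45 start A → 1
13:30 start E → 2
14:00 end A → 1
14:30 end E → 0
17:15 start F → 1
18:15 start G → 2
18:45 end F → 1
20:00 end G → 0
Peak is 3, at 11:00 (B, C, D).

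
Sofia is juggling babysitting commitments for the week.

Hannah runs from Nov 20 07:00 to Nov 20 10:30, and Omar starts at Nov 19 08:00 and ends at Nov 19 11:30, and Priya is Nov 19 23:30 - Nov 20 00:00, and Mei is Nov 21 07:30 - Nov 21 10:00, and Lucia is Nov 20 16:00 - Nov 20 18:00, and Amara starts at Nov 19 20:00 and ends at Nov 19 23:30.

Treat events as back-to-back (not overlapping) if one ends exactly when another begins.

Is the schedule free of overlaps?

Sorted by start: Omar, Amara, Priya, Hannah, Lucia, Mei.
Amara starts after Omar ends — done with Omar.
Priya starts exactly when Amara ends (back-to-back, no overlap) — done with Amara.
Hannah starts after Priya ends — done with Priya.
Lucia starts after Hannah ends — done with Hannah.
Mei starts after Lucia ends.
Every pair is clear; the schedule has no overlaps.

Yes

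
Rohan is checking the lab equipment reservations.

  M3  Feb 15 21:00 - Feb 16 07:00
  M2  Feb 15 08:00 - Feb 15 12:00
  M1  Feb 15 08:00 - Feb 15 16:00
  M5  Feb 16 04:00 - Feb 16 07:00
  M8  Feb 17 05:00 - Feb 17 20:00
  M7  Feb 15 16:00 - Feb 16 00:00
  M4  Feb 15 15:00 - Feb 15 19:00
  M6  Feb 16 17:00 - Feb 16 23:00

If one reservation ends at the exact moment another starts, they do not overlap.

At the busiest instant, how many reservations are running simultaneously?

2

Sweep the timeline, counting +1 at each start and −1 at each end (ends before starts at a tie):
Feb 15 08:00 start M1 → 1
Feb 15 08:00 start M2 → 2
Feb 15 12:00 end M2 → 1
Feb 15 15:00 start M4 → 2
Feb 15 16:00 end M1 → 1
Feb 15 16:00 start M7 → 2
Feb 15 19:00 end M4 → 1
Feb 15 21:00 start M3 → 2
Feb 16 00:00 end M7 → 1
Feb 16 04:00 start M5 → 2
Feb 16 07:00 end M3 → 1
Feb 16 07:00 end M5 → 0
Feb 16 17:00 start M6 → 1
Feb 16 23:00 end M6 → 0
Feb 17 05:00 start M8 → 1
Feb 17 20:00 end M8 → 0
Peak is 2, at Feb 15 08:00 (M1, M2).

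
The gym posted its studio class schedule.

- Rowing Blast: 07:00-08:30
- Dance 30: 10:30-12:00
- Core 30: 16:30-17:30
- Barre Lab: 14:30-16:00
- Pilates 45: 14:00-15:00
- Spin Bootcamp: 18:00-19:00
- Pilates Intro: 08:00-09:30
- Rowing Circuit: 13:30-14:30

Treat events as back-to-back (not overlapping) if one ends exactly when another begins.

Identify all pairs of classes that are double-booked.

Barre Lab & Pilates 45, Pilates 45 & Rowing Circuit, Pilates Intro & Rowing Blast

Two intervals overlap when each starts before the other ends.
Sorted by start: Rowing Blast, Pilates Intro, Dance 30, Rowing Circuit, Pilates 45, Barre Lab, Core 30, Spin Bootcamp.
Pilates Intro starts before Rowing Blast ends → Rowing Blast and Pilates Intro overlap.
Dance 30 starts after Rowing Blast ends — done with Rowing Blast.
Dance 30 starts after Pilates Intro ends — done with Pilates Intro.
Rowing Circuit starts after Dance 30 ends — done with Dance 30.
Pilates 45 starts before Rowing Circuit ends → Rowing Circuit and Pilates 45 overlap.
Barre Lab starts exactly when Rowing Circuit ends (back-to-back, no overlap) — done with Rowing Circuit.
Barre Lab starts before Pilates 45 ends → Pilates 45 and Barre Lab overlap.
Core 30 starts after Pilates 45 ends — done with Pilates 45.
Core 30 starts after Barre Lab ends — done with Barre Lab.
Spin Bootcamp starts after Core 30 ends.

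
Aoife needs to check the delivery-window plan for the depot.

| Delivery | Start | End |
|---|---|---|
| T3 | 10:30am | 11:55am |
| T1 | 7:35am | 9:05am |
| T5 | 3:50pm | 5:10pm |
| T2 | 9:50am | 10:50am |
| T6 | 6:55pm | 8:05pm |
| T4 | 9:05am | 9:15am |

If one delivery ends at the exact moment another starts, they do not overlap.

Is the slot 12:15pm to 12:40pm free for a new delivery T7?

Yes — the slot is free

T1: ends 9:05am at or before T7 starts 12:15pm → clear.
T4: ends 9:15am at or before T7 starts 12:15pm → clear.
T2: ends 10:50am at or before T7 starts 12:15pm → clear.
T3: ends 11:55am at or before T7 starts 12:15pm → clear.
T5: starts 3:50pm at or after T7 ends 12:40pm → clear.
T6: starts 6:55pm at or after T7 ends 12:40pm → clear.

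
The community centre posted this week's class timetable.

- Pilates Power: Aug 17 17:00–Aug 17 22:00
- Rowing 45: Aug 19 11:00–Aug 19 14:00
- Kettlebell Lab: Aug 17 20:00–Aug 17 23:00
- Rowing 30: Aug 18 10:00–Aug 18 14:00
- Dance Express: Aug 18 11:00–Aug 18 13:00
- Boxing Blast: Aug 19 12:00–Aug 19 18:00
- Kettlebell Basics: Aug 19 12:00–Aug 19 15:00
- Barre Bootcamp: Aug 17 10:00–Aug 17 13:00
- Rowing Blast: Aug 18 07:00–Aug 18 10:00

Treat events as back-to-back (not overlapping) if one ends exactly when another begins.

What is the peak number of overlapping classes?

Sweep the timeline, counting +1 at each start and −1 at each end (ends before starts at a tie):
Aug 17 10:00 start Barre Bootcamp → 1
Aug 17 13:00 end Barre Bootcamp → 0
Aug 17 17:00 start Pilates Power → 1
Aug 17 20:00 start Kettlebell Lab → 2
Aug 17 22:00 end Pilates Power → 1
Aug 17 23:00 end Kettlebell Lab → 0
Aug 18 07:00 start Rowing Blast → 1
Aug 18 10:00 end Rowing Blast → 0
Aug 18 10:00 start Rowing 30 → 1
Aug 18 11:00 start Dance Express → 2
Aug 18 13:00 end Dance Express → 1
Aug 18 14:00 end Rowing 30 → 0
Aug 19 11:00 start Rowing 45 → 1
Aug 19 12:00 start Boxing Blast → 2
Aug 19 12:00 start Kettlebell Basics → 3
Aug 19 14:00 end Rowing 45 → 2
Aug 19 15:00 end Kettlebell Basics → 1
Aug 19 18:00 end Boxing Blast → 0
Peak is 3, at Aug 19 12:00 (Boxing Blast, Kettlebell Basics, Rowing 45).

3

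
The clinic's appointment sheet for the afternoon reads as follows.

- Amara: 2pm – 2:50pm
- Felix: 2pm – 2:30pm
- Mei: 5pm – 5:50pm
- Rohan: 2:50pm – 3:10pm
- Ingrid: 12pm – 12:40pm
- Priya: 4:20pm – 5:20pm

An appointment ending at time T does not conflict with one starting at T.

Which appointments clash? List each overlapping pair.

Amara & Felix, Mei & Priya

Check each pair: they overlap iff neither finishes before the other starts.
Sorted by start: Ingrid, Felix, Amara, Rohan, Priya, Mei.
Felix starts after Ingrid ends, so nothing later overlaps Ingrid either.
Amara starts before Felix ends → Felix and Amara overlap.
Rohan starts after Felix ends, so nothing later overlaps Felix either.
Rohan starts exactly when Amara ends (back-to-back, no overlap), so nothing later overlaps Amara either.
Priya starts after Rohan ends, so nothing later overlaps Rohan either.
Mei starts before Priya ends → Priya and Mei overlap.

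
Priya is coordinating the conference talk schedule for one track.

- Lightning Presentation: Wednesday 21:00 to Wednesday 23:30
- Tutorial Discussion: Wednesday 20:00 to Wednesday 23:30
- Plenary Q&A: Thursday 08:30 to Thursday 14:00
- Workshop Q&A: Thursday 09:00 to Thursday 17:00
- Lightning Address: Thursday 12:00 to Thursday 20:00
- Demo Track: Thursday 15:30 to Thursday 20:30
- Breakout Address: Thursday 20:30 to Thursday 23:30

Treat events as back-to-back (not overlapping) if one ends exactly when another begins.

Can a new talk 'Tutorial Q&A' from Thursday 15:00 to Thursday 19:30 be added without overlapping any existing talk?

No — it overlaps Demo Track, Lightning Address, Workshop Q&A

Tutorial Discussion: ends Wednesday 23:30 at or before Tutorial Q&A starts Thursday 15:00 → clear.
Lightning Presentation: ends Wednesday 23:30 at or before Tutorial Q&A starts Thursday 15:00 → clear.
Plenary Q&A: ends Thursday 14:00 at or before Tutorial Q&A starts Thursday 15:00 → clear.
Workshop Q&A: starts Thursday 09:00 before Tutorial Q&A ends Thursday 19:30, and ends Thursday 17:00 after Tutorial Q&A starts Thursday 15:00 → overlap.
Lightning Address: starts Thursday 12:00 before Tutorial Q&A ends Thursday 19:30, and ends Thursday 20:00 after Tutorial Q&A starts Thursday 15:00 → overlap.
Demo Track: starts Thursday 15:30 before Tutorial Q&A ends Thursday 19:30, and ends Thursday 20:30 after Tutorial Q&A starts Thursday 15:00 → overlap.
Breakout Address: starts Thursday 20:30 at or after Tutorial Q&A ends Thursday 19:30 → clear.
Tutorial Q&A overlaps Workshop Q&A, Lightning Address, Demo Track.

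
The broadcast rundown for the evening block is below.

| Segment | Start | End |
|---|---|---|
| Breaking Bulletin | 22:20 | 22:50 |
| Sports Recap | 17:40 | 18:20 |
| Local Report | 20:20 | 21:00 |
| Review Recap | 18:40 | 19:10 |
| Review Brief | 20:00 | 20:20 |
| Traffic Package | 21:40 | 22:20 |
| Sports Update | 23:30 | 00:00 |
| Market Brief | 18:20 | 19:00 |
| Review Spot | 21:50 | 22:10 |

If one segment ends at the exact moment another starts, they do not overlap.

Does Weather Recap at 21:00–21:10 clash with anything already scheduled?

No — it doesn't clash with anything

Sports Recap: ends 18:20 at or before Weather Recap starts 21:00 → clear.
Market Brief: ends 19:00 at or before Weather Recap starts 21:00 → clear.
Review Recap: ends 19:10 at or before Weather Recap starts 21:00 → clear.
Review Brief: ends 20:20 at or before Weather Recap starts 21:00 → clear.
Local Report: ends 21:00 at or before Weather Recap starts 21:00 → clear.
Traffic Package: starts 21:40 at or after Weather Recap ends 21:10 → clear.
Review Spot: starts 21:50 at or after Weather Recap ends 21:10 → clear.
Breaking Bulletin: starts 22:20 at or after Weather Recap ends 21:10 → clear.
Sports Update: starts 23:30 at or after Weather Recap ends 21:10 → clear.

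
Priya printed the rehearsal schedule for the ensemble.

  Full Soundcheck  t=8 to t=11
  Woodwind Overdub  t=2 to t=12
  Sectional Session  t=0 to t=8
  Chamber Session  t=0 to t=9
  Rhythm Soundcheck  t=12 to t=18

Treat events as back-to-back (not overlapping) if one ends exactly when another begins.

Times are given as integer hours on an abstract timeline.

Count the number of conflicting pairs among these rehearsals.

Two intervals overlap when each starts before the other ends.
Sorted by start: Sectional Session, Chamber Session, Woodwind Overdub, Full Soundcheck, Rhythm Soundcheck.
Chamber Session starts before Sectional Session ends → Sectional Session and Chamber Session overlap.
Woodwind Overdub starts before Sectional Session ends → Sectional Session and Woodwind Overdub overlap.
Full Soundcheck starts exactly when Sectional Session ends (back-to-back, no overlap), so nothing later overlaps Sectional Session either.
Woodwind Overdub starts before Chamber Session ends → Chamber Session and Woodwind Overdub overlap.
Full Soundcheck starts before Chamber Session ends → Chamber Session and Full Soundcheck overlap.
Rhythm Soundcheck starts after Chamber Session ends.
Full Soundcheck starts before Woodwind Overdub ends → Woodwind Overdub and Full Soundcheck overlap.
Rhythm Soundcheck starts exactly when Woodwind Overdub ends (back-to-back, no overlap).
Rhythm Soundcheck starts after Full Soundcheck ends.
Overlapping pairs: Chamber Session & Full Soundcheck, Chamber Session & Sectional Session, Chamber Session & Woodwind Overdub, Full Soundcheck & Woodwind Overdub, Sectional Session & Woodwind Overdub — 5 in total.

5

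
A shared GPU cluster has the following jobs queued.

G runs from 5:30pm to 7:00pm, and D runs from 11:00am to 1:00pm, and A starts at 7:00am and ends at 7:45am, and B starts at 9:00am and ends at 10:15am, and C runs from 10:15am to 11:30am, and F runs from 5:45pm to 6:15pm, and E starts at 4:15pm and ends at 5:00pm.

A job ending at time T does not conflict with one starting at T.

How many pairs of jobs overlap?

2

Sorted by start: A, B, C, D, E, G, F.
B starts after A ends; A is clear from here.
C starts exactly when B ends (back-to-back, no overlap); B is clear from here.
D starts before C ends → C and D overlap.
E starts after C ends; C is clear from here.
E starts after D ends; D is clear from here.
G starts after E ends; E is clear from here.
F starts before G ends → G and F overlap.
Overlapping pairs: C & D, F & G — 2 in total.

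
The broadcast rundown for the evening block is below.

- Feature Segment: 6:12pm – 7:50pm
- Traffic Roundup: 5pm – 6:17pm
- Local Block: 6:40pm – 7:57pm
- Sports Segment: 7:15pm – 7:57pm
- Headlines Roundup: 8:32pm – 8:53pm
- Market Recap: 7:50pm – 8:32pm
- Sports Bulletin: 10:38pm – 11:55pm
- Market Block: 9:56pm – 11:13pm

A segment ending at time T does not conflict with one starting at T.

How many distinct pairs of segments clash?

7

Sorted by start: Traffic Roundup, Feature Segment, Local Block, Sports Segment, Market Recap, Headlines Roundup, Market Block, Sports Bulletin.
Feature Segment starts before Traffic Roundup ends → Traffic Roundup and Feature Segment overlap.
Local Block starts after Traffic Roundup ends; Traffic Roundup is clear from here.
Local Block starts before Feature Segment ends → Feature Segment and Local Block overlap.
Sports Segment starts before Feature Segment ends → Feature Segment and Sports Segment overlap.
Market Recap starts exactly when Feature Segment ends (back-to-back, no overlap); Feature Segment is clear from here.
Sports Segment starts before Local Block ends → Local Block and Sports Segment overlap.
Market Recap starts before Local Block ends → Local Block and Market Recap overlap.
Headlines Roundup starts after Local Block ends; Local Block is clear from here.
Market Recap starts before Sports Segment ends → Sports Segment and Market Recap overlap.
Headlines Roundup starts after Sports Segment ends; Sports Segment is clear from here.
Headlines Roundup starts exactly when Market Recap ends (back-to-back, no overlap); Market Recap is clear from here.
Market Block starts after Headlines Roundup ends; Headlines Roundup is clear from here.
Sports Bulletin starts before Market Block ends → Market Block and Sports Bulletin overlap.
Overlapping pairs: Feature Segment & Local Block, Feature Segment & Sports Segment, Feature Segment & Traffic Roundup, Local Block & Market Recap, Local Block & Sports Segment, Market Block & Sports Bulletin, Market Recap & Sports Segment — 7 in total.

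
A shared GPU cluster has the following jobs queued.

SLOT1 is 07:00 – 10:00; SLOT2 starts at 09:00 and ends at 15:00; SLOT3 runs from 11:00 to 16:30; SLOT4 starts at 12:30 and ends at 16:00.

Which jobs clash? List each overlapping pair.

Check each pair: they overlap iff neither finishes before the other starts.
Sorted by start: SLOT1, SLOT2, SLOT3, SLOT4.
SLOT2 starts before SLOT1 ends → SLOT1 and SLOT2 overlap.
SLOT3 starts after SLOT1 ends, so nothing later overlaps SLOT1 either.
SLOT3 starts before SLOT2 ends → SLOT2 and SLOT3 overlap.
SLOT4 starts before SLOT2 ends → SLOT2 and SLOT4 overlap.
SLOT4 starts before SLOT3 ends → SLOT3 and SLOT4 overlap.

SLOT1 & SLOT2, SLOT2 & SLOT3, SLOT2 & SLOT4, SLOT3 & SLOT4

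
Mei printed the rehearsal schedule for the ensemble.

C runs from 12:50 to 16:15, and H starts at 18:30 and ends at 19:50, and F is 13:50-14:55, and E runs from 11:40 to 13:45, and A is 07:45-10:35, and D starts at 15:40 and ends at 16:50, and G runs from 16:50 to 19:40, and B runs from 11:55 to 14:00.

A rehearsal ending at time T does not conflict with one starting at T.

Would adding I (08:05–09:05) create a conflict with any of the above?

A: starts 07:45 before I ends 09:05, and ends 10:35 after I starts 08:05 → overlap.
E: starts 11:40 at or after I ends 09:05 → clear.
B: starts 11:55 at or after I ends 09:05 → clear.
C: starts 12:50 at or after I ends 09:05 → clear.
F: starts 13:50 at or after I ends 09:05 → clear.
D: starts 15:40 at or after I ends 09:05 → clear.
G: starts 16:50 at or after I ends 09:05 → clear.
H: starts 18:30 at or after I ends 09:05 → clear.
I overlaps A.

Yes — it overlaps A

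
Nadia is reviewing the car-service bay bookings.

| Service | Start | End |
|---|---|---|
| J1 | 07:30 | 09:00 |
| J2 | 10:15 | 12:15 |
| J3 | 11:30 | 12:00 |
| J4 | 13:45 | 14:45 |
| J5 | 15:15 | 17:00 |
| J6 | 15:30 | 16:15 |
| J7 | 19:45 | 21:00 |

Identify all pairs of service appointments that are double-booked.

J2 & J3, J5 & J6

Sorted by start: J1, J2, J3, J4, J5, J6, J7.
J2 starts after J1 ends; J1 is clear from here.
J3 starts before J2 ends → J2 and J3 overlap.
J4 starts after J2 ends; J2 is clear from here.
J4 starts after J3 ends; J3 is clear from here.
J5 starts after J4 ends; J4 is clear from here.
J6 starts before J5 ends → J5 and J6 overlap.
J7 starts after J5 ends.
J7 starts after J6 ends.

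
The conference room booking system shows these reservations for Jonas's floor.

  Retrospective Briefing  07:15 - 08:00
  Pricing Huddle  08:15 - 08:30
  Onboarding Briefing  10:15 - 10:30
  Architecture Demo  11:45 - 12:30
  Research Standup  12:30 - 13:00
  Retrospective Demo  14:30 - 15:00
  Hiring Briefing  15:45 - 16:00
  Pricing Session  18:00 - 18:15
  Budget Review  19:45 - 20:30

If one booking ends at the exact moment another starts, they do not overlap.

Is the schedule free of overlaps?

Yes

Sorted by start: Retrospective Briefing, Pricing Huddle, Onboarding Briefing, Architecture Demo, Research Standup, Retrospective Demo, Hiring Briefing, Pricing Session, Budget Review.
Pricing Huddle starts after Retrospective Briefing ends; Retrospective Briefing is clear from here.
Onboarding Briefing starts after Pricing Huddle ends; Pricing Huddle is clear from here.
Architecture Demo starts after Onboarding Briefing ends; Onboarding Briefing is clear from here.
Research Standup starts exactly when Architecture Demo ends (back-to-back, no overlap); Architecture Demo is clear from here.
Retrospective Demo starts after Research Standup ends; Research Standup is clear from here.
Hiring Briefing starts after Retrospective Demo ends; Retrospective Demo is clear from here.
Pricing Session starts after Hiring Briefing ends; Hiring Briefing is clear from here.
Budget Review starts after Pricing Session ends.
Every pair is clear; the schedule has no overlaps.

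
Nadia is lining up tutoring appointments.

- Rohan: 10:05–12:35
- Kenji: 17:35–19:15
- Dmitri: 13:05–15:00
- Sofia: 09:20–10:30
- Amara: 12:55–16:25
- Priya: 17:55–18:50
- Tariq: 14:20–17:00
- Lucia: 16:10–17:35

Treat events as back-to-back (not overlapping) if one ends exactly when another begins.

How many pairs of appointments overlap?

Two intervals overlap when each starts before the other ends.
Sorted by start: Sofia, Rohan, Amara, Dmitri, Tariq, Lucia, Kenji, Priya.
Rohan starts before Sofia ends → Sofia and Rohan overlap.
Amara starts after Sofia ends — done with Sofia.
Amara starts after Rohan ends — done with Rohan.
Dmitri starts before Amara ends → Amara and Dmitri overlap.
Tariq starts before Amara ends → Amara and Tariq overlap.
Lucia starts before Amara ends → Amara and Lucia overlap.
Kenji starts after Amara ends — done with Amara.
Tariq starts before Dmitri ends → Dmitri and Tariq overlap.
Lucia starts after Dmitri ends — done with Dmitri.
Lucia starts before Tariq ends → Tariq and Lucia overlap.
Kenji starts after Tariq ends — done with Tariq.
Kenji starts exactly when Lucia ends (back-to-back, no overlap) — done with Lucia.
Priya starts before Kenji ends → Kenji and Priya overlap.
Overlapping pairs: Amara & Dmitri, Amara & Lucia, Amara & Tariq, Dmitri & Tariq, Kenji & Priya, Lucia & Tariq, Rohan & Sofia — 7 in total.

7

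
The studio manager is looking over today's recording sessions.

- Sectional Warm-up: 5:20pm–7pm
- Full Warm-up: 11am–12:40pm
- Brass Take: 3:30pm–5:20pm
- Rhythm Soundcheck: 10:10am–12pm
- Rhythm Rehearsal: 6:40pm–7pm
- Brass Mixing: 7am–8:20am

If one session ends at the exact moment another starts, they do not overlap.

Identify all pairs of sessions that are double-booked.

Two intervals overlap when each starts before the other ends.
Sorted by start: Brass Mixing, Rhythm Soundcheck, Full Warm-up, Brass Take, Sectional Warm-up, Rhythm Rehearsal.
Rhythm Soundcheck starts after Brass Mixing ends, so Brass Mixing has no further overlaps.
Full Warm-up starts before Rhythm Soundcheck ends → Rhythm Soundcheck and Full Warm-up overlap.
Brass Take starts after Rhythm Soundcheck ends, so Rhythm Soundcheck has no further overlaps.
Brass Take starts after Full Warm-up ends, so Full Warm-up has no further overlaps.
Sectional Warm-up starts exactly when Brass Take ends (back-to-back, no overlap), so Brass Take has no further overlaps.
Rhythm Rehearsal starts before Sectional Warm-up ends → Sectional Warm-up and Rhythm Rehearsal overlap.

Full Warm-up & Rhythm Soundcheck, Rhythm Rehearsal & Sectional Warm-up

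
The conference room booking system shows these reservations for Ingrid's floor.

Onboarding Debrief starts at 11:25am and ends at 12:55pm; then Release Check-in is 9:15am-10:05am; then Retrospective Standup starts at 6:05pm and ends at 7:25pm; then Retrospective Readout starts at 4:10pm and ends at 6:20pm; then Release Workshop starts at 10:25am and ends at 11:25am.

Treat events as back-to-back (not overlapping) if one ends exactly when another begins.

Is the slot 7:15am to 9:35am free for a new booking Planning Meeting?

Release Check-in: starts 9:15am before Planning Meeting ends 9:35am, and ends 10:05am after Planning Meeting starts 7:15am → overlap.
Release Workshop: starts 10:25am at or after Planning Meeting ends 9:35am → clear.
Onboarding Debrief: starts 11:25am at or after Planning Meeting ends 9:35am → clear.
Retrospective Readout: starts 4:10pm at or after Planning Meeting ends 9:35am → clear.
Retrospective Standup: starts 6:05pm at or after Planning Meeting ends 9:35am → clear.
Planning Meeting overlaps Release Check-in.

No — it overlaps Release Check-in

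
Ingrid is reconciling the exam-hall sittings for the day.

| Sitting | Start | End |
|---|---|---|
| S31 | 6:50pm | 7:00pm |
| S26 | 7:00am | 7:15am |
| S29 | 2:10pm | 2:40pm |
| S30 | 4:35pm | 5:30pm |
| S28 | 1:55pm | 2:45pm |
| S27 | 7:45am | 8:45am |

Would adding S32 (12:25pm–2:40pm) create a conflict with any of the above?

S26: ends 7:15am at or before S32 starts 12:25pm → clear.
S27: ends 8:45am at or before S32 starts 12:25pm → clear.
S28: starts 1:55pm before S32 ends 2:40pm, and ends 2:45pm after S32 starts 12:25pm → overlap.
S29: starts 2:10pm before S32 ends 2:40pm, and ends 2:40pm after S32 starts 12:25pm → overlap.
S30: starts 4:35pm at or after S32 ends 2:40pm → clear.
S31: starts 6:50pm at or after S32 ends 2:40pm → clear.
S32 overlaps S28, S29.

Yes — it overlaps S28, S29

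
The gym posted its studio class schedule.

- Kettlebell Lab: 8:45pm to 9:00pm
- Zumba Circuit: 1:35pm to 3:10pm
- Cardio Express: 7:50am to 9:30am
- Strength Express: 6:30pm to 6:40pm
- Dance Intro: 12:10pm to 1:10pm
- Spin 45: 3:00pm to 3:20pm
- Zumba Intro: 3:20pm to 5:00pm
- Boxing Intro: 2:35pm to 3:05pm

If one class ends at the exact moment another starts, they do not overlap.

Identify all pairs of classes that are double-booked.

Boxing Intro & Spin 45, Boxing Intro & Zumba Circuit, Spin 45 & Zumba Circuit

Sorted by start: Cardio Express, Dance Intro, Zumba Circuit, Boxing Intro, Spin 45, Zumba Intro, Strength Express, Kettlebell Lab.
Dance Intro starts after Cardio Express ends, so nothing later overlaps Cardio Express either.
Zumba Circuit starts after Dance Intro ends, so nothing later overlaps Dance Intro either.
Boxing Intro starts before Zumba Circuit ends → Zumba Circuit and Boxing Intro overlap.
Spin 45 starts before Zumba Circuit ends → Zumba Circuit and Spin 45 overlap.
Zumba Intro starts after Zumba Circuit ends, so nothing later overlaps Zumba Circuit either.
Spin 45 starts before Boxing Intro ends → Boxing Intro and Spin 45 overlap.
Zumba Intro starts after Boxing Intro ends, so nothing later overlaps Boxing Intro either.
Zumba Intro starts exactly when Spin 45 ends (back-to-back, no overlap), so nothing later overlaps Spin 45 either.
Strength Express starts after Zumba Intro ends, so nothing later overlaps Zumba Intro either.
Kettlebell Lab starts after Strength Express ends.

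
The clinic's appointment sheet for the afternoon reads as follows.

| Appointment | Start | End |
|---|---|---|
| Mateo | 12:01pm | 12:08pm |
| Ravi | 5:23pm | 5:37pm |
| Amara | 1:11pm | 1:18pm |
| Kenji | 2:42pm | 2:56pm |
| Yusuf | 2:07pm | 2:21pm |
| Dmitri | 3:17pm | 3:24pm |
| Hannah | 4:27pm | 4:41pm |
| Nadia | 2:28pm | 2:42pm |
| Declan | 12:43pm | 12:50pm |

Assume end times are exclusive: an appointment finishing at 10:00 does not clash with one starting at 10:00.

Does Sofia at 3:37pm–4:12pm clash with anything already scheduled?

No — it doesn't clash with anything

Mateo: ends 12:08pm at or before Sofia starts 3:37pm → clear.
Declan: ends 12:50pm at or before Sofia starts 3:37pm → clear.
Amara: ends 1:18pm at or before Sofia starts 3:37pm → clear.
Yusuf: ends 2:21pm at or before Sofia starts 3:37pm → clear.
Nadia: ends 2:42pm at or before Sofia starts 3:37pm → clear.
Kenji: ends 2:56pm at or before Sofia starts 3:37pm → clear.
Dmitri: ends 3:24pm at or before Sofia starts 3:37pm → clear.
Hannah: starts 4:27pm at or after Sofia ends 4:12pm → clear.
Ravi: starts 5:23pm at or after Sofia ends 4:12pm → clear.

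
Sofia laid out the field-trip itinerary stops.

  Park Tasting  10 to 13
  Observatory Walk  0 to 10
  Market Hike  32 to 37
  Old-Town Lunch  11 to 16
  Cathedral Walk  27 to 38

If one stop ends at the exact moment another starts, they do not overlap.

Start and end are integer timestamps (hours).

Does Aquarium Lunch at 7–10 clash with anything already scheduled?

Observatory Walk: starts 0 before Aquarium Lunch ends 10, and ends 10 after Aquarium Lunch starts 7 → overlap.
Park Tasting: starts 10 at or after Aquarium Lunch ends 10 → clear.
Old-Town Lunch: starts 11 at or after Aquarium Lunch ends 10 → clear.
Cathedral Walk: starts 27 at or after Aquarium Lunch ends 10 → clear.
Market Hike: starts 32 at or after Aquarium Lunch ends 10 → clear.
Aquarium Lunch overlaps Observatory Walk.

Yes — it overlaps Observatory Walk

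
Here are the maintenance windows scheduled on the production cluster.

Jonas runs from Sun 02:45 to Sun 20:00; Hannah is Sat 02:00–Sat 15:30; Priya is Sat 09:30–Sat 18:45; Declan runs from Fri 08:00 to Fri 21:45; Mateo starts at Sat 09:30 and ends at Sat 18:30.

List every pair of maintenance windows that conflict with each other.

Sorted by start: Declan, Hannah, Mateo, Priya, Jonas.
Hannah starts after Declan ends, so Declan has no further overlaps.
Mateo starts before Hannah ends → Hannah and Mateo overlap.
Priya starts before Hannah ends → Hannah and Priya overlap.
Jonas starts after Hannah ends.
Priya starts before Mateo ends → Mateo and Priya overlap.
Jonas starts after Mateo ends.
Jonas starts after Priya ends.

Hannah & Mateo, Hannah & Priya, Mateo & Priya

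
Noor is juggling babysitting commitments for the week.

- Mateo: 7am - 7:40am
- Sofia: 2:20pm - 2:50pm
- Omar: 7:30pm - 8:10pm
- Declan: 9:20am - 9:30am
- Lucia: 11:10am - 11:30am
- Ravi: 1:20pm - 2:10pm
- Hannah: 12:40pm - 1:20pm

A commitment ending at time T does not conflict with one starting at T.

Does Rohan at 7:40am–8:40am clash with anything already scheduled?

Mateo: ends 7:40am at or before Rohan starts 7:40am → clear.
Declan: starts 9:20am at or after Rohan ends 8:40am → clear.
Lucia: starts 11:10am at or after Rohan ends 8:40am → clear.
Hannah: starts 12:40pm at or after Rohan ends 8:40am → clear.
Ravi: starts 1:20pm at or after Rohan ends 8:40am → clear.
Sofia: starts 2:20pm at or after Rohan ends 8:40am → clear.
Omar: starts 7:30pm at or after Rohan ends 8:40am → clear.

No — it doesn't clash with anything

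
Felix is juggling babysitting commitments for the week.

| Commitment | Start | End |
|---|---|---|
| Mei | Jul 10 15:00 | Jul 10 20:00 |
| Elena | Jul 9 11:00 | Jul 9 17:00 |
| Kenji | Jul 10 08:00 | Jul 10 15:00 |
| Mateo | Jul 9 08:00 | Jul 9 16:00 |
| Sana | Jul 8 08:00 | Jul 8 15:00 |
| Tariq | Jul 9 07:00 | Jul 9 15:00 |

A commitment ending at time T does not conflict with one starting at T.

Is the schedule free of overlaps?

No

Sorted by start: Sana, Tariq, Mateo, Elena, Kenji, Mei.
Tariq starts after Sana ends, so nothing later overlaps Sana either.
Mateo starts before Tariq ends → Tariq and Mateo overlap.
That's a conflict, so the schedule is not conflict-free.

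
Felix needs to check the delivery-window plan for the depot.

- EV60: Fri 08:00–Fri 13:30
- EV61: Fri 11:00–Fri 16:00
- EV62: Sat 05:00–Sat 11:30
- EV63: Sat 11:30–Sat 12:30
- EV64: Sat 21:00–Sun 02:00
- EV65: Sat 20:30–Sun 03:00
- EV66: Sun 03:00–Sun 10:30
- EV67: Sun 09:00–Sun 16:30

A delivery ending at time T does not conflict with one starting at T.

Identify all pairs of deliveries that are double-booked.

Check each pair: they overlap iff neither finishes before the other starts.
Sorted by start: EV60, EV61, EV62, EV63, EV65, EV64, EV66, EV67.
EV61 starts before EV60 ends → EV60 and EV61 overlap.
EV62 starts after EV60 ends, so EV60 has no further overlaps.
EV62 starts after EV61 ends, so EV61 has no further overlaps.
EV63 starts exactly when EV62 ends (back-to-back, no overlap), so EV62 has no further overlaps.
EV65 starts after EV63 ends, so EV63 has no further overlaps.
EV64 starts before EV65 ends → EV65 and EV64 overlap.
EV66 starts exactly when EV65 ends (back-to-back, no overlap), so EV65 has no further overlaps.
EV66 starts after EV64 ends, so EV64 has no further overlaps.
EV67 starts before EV66 ends → EV66 and EV67 overlap.

EV60 & EV61, EV64 & EV65, EV66 & EV67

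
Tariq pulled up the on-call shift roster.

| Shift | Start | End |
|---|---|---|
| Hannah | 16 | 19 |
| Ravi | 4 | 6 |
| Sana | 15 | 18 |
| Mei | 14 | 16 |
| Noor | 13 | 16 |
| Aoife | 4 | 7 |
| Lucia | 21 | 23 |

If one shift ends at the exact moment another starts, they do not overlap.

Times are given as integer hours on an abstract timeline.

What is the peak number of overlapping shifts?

Walk through starts and ends in time order (an end at T is processed before a start at T):
4 start Aoife → 1
4 start Ravi → 2
6 end Ravi → 1
7 end Aoife → 0
13 start Noor → 1
14 start Mei → 2
15 start Sana → 3
16 end Mei → 2
16 end Noor → 1
16 start Hannah → 2
18 end Sana → 1
19 end Hannah → 0
21 start Lucia → 1
23 end Lucia → 0
Peak is 3, at 15 (Mei, Noor, Sana).

3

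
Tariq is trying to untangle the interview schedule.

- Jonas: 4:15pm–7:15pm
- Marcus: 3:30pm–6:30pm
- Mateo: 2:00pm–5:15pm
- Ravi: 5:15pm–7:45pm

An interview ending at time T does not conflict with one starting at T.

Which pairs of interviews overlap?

Sorted by start: Mateo, Marcus, Jonas, Ravi.
Marcus starts before Mateo ends → Mateo and Marcus overlap.
Jonas starts before Mateo ends → Mateo and Jonas overlap.
Ravi starts exactly when Mateo ends (back-to-back, no overlap).
Jonas starts before Marcus ends → Marcus and Jonas overlap.
Ravi starts before Marcus ends → Marcus and Ravi overlap.
Ravi starts before Jonas ends → Jonas and Ravi overlap.

Jonas & Marcus, Jonas & Mateo, Jonas & Ravi, Marcus & Mateo, Marcus & Ravi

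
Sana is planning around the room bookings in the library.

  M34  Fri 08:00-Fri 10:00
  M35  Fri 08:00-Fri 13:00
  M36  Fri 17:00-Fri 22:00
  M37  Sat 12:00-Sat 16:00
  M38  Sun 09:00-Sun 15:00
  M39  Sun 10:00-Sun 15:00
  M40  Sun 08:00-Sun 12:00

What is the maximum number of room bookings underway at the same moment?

Walk through starts and ends in time order (an end at T is processed before a start at T):
Fri 08:00 start M34 → 1
Fri 08:00 start M35 → 2
Fri 10:00 end M34 → 1
Fri 13:00 end M35 → 0
Fri 17:00 start M36 → 1
Fri 22:00 end M36 → 0
Sat 12:00 start M37 → 1
Sat 16:00 end M37 → 0
Sun 08:00 start M40 → 1
Sun 09:00 start M38 → 2
Sun 10:00 start M39 → 3
Sun 12:00 end M40 → 2
Sun 15:00 end M38 → 1
Sun 15:00 end M39 → 0
Peak is 3, at Sun 10:00 (M38, M39, M40).

3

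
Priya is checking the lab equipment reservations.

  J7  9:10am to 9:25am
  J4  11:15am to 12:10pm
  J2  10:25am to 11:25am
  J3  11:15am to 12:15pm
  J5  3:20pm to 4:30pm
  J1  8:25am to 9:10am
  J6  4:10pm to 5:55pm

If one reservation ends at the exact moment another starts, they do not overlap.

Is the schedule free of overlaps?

No

Sorted by start: J1, J7, J2, J3, J4, J5, J6.
J7 starts exactly when J1 ends (back-to-back, no overlap); J1 is clear from here.
J2 starts after J7 ends; J7 is clear from here.
J3 starts before J2 ends → J2 and J3 overlap.
That's a conflict, so the schedule is not conflict-free.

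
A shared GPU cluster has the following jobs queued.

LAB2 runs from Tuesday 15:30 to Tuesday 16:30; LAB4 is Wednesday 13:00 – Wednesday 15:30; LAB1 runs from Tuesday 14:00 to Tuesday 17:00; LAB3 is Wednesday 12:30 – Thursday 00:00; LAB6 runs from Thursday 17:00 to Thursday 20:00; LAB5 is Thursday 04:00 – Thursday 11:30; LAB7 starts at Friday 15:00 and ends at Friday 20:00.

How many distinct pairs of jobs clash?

2

Sorted by start: LAB1, LAB2, LAB3, LAB4, LAB5, LAB6, LAB7.
LAB2 starts before LAB1 ends → LAB1 and LAB2 overlap.
LAB3 starts after LAB1 ends — done with LAB1.
LAB3 starts after LAB2 ends — done with LAB2.
LAB4 starts before LAB3 ends → LAB3 and LAB4 overlap.
LAB5 starts after LAB3 ends — done with LAB3.
LAB5 starts after LAB4 ends — done with LAB4.
LAB6 starts after LAB5 ends — done with LAB5.
LAB7 starts after LAB6 ends.
Overlapping pairs: LAB1 & LAB2, LAB3 & LAB4 — 2 in total.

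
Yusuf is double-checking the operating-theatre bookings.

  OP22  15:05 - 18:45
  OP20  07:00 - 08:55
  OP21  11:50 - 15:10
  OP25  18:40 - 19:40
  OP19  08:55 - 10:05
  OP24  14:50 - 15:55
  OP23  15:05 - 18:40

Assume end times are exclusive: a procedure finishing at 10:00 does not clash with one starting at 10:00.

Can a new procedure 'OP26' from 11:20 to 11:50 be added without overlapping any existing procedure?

Yes — the slot is free

OP20: ends 08:55 at or before OP26 starts 11:20 → clear.
OP19: ends 10:05 at or before OP26 starts 11:20 → clear.
OP21: starts 11:50 at or after OP26 ends 11:50 → clear.
OP24: starts 14:50 at or after OP26 ends 11:50 → clear.
OP22: starts 15:05 at or after OP26 ends 11:50 → clear.
OP23: starts 15:05 at or after OP26 ends 11:50 → clear.
OP25: starts 18:40 at or after OP26 ends 11:50 → clear.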